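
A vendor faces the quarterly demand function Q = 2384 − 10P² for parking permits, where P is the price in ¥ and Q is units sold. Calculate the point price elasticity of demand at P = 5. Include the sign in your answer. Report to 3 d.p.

At P = 5, Q = 2134.
dQ/dP = −20P = -100.
ε = (dQ/dP)(P/Q) = (-100)(5/2134).
|ε| < 1, so demand is inelastic at this price.

-0.234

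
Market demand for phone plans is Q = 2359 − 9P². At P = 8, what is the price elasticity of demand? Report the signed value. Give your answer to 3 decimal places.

-0.646

At P = 8, Q = 1783.
dQ/dP = −18P = -144.
ε = (dQ/dP)(P/Q) = (-144)(8/1783).
|ε| < 1, so demand is inelastic at this price.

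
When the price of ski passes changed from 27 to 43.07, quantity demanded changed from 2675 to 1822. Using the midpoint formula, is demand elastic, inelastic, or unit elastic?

inelastic

Arc ε ≈ -0.827.
|ε| = 0.83 < 1.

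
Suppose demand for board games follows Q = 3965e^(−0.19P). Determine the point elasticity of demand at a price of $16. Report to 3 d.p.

-3.040

At P = 16, Q = 189.665.
dQ/dP = −0.19·3965e^(−0.19P) = −0.19Q = -36.036.
ε = (dQ/dP)(P/Q) = (-36.036)(16/189.665).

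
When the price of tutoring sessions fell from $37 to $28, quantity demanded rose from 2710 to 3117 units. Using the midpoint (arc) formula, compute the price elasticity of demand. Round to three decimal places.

-0.504

ΔQ = 3117 − 2710 = 407; ΔP = 28 − 37 = -9.
Midpoints: P̄ = 32.50, Q̄ = 2913.5.
ε = (ΔQ/ΔP)(P̄/Q̄) = (407/-9)(32.50/2913.5).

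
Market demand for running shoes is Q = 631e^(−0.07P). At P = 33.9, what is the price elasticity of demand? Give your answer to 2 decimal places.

-2.37

At P = 33.9, Q = 58.810.
dQ/dP = −0.07·631e^(−0.07P) = −0.07Q = -4.117.
ε = (dQ/dP)(P/Q) = (-4.117)(33.9/58.810).
|ε| > 1, so demand is elastic at this price.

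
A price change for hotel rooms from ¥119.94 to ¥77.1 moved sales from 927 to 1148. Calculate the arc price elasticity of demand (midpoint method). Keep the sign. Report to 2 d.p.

ΔQ = 1148 − 927 = 221; ΔP = 77.1 − 119.94 = -42.84.
Midpoints: P̄ = 98.52, Q̄ = 1037.5.
ε = (ΔQ/ΔP)(P̄/Q̄) = (221/-42.84)(98.52/1037.5).

-0.49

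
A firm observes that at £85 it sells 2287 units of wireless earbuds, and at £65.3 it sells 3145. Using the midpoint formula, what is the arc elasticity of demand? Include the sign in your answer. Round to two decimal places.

-1.21

ΔQ = 3145 − 2287 = 858; ΔP = 65.3 − 85 = -19.7.
Midpoints: P̄ = 75.15, Q̄ = 2716.0.
ε = (ΔQ/ΔP)(P̄/Q̄) = (858/-19.7)(75.15/2716.0).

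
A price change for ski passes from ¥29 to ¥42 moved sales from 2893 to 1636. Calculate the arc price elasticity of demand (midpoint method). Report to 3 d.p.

-1.516

ΔQ = 1636 − 2893 = -1257; ΔP = 42 − 29 = 13.
Midpoints: P̄ = 35.50, Q̄ = 2264.5.
ε = (ΔQ/ΔP)(P̄/Q̄) = (-1257/13)(35.50/2264.5).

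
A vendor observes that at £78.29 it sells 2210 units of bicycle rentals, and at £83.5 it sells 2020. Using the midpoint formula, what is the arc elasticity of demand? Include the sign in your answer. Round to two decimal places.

ΔQ = 2020 − 2210 = -190; ΔP = 83.5 − 78.29 = 5.21.
Midpoints: P̄ = 80.90, Q̄ = 2115.0.
ε = (ΔQ/ΔP)(P̄/Q̄) = (-190/5.21)(80.90/2115.0).

-1.39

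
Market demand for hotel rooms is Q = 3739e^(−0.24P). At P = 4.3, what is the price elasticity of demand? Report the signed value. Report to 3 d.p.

-1.032

At P = 4.3, Q = 1332.182.
dQ/dP = −0.24·3739e^(−0.24P) = −0.24Q = -319.724.
ε = (dQ/dP)(P/Q) = (-319.724)(4.3/1332.182).
|ε| > 1, so demand is elastic at this price.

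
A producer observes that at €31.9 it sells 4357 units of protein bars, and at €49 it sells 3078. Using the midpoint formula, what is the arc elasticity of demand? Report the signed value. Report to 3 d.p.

-0.814

ΔQ = 3078 − 4357 = -1279; ΔP = 49 − 31.9 = 17.1.
Midpoints: P̄ = 40.45, Q̄ = 3717.5.
ε = (ΔQ/ΔP)(P̄/Q̄) = (-1279/17.1)(40.45/3717.5).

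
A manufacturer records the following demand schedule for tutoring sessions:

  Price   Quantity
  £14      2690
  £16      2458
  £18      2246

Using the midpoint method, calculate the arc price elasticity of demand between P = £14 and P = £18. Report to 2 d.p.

-0.72

At P = 14, Q = 2690; at P = 18, Q = 2246.
ΔQ = -444, ΔP = 4. Midpoints: P̄ = 16.00, Q̄ = 2468.0.
ε = (ΔQ/ΔP)(P̄/Q̄) = (-444/4)(16.00/2468.0).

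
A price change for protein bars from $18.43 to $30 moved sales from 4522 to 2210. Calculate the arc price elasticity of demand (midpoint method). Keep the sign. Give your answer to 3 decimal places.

-1.438

ΔQ = 2210 − 4522 = -2312; ΔP = 30 − 18.43 = 11.57.
Midpoints: P̄ = 24.21, Q̄ = 3366.0.
ε = (ΔQ/ΔP)(P̄/Q̄) = (-2312/11.57)(24.21/3366.0).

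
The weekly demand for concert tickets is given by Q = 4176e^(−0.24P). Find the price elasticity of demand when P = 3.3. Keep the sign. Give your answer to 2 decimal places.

-0.79

At P = 3.3, Q = 1891.469.
dQ/dP = −0.24·4176e^(−0.24P) = −0.24Q = -453.953.
ε = (dQ/dP)(P/Q) = (-453.953)(3.3/1891.469).
|ε| < 1, so demand is inelastic at this price.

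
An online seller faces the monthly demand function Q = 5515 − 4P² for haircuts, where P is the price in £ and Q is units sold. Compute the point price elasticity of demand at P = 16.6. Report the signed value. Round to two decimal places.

-0.50

At P = 16.6, Q = 4412.760.
dQ/dP = −8P = -132.800.
ε = (dQ/dP)(P/Q) = (-132.800)(16.6/4412.760).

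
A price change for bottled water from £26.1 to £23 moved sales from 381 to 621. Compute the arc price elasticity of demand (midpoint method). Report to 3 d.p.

ΔQ = 621 − 381 = 240; ΔP = 23 − 26.1 = -3.1.
Midpoints: P̄ = 24.55, Q̄ = 501.0.
ε = (ΔQ/ΔP)(P̄/Q̄) = (240/-3.1)(24.55/501.0).

-3.794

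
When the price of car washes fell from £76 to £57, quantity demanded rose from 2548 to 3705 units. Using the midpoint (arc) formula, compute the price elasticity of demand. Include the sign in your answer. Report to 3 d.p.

ΔQ = 3705 − 2548 = 1157; ΔP = 57 − 76 = -19.
Midpoints: P̄ = 66.50, Q̄ = 3126.5.
ε = (ΔQ/ΔP)(P̄/Q̄) = (1157/-19)(66.50/3126.5).

-1.295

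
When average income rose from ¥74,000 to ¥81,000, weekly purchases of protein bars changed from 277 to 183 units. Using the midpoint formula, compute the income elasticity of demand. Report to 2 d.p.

ΔQ = -94, ΔI = 7000. Midpoints: Ī = 77,500, Q̄ = 230.0.
ε_I = (ΔQ/ΔI)(Ī/Q̄) = (-94/7000)(77500/230.0).

-4.52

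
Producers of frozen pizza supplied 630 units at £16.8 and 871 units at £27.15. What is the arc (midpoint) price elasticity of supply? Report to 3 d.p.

0.682

ΔQ = 871 − 630 = 241; ΔP = 27.15 − 16.8 = 10.35.
Midpoints: P̄ = 21.98, Q̄ = 750.5.
ε_s = (ΔQ/ΔP)(P̄/Q̄) = (241/10.35)(21.98/750.5).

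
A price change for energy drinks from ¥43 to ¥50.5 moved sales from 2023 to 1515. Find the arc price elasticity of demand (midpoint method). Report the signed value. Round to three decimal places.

ΔQ = 1515 − 2023 = -508; ΔP = 50.5 − 43 = 7.5.
Midpoints: P̄ = 46.75, Q̄ = 1769.0.
ε = (ΔQ/ΔP)(P̄/Q̄) = (-508/7.5)(46.75/1769.0).

-1.790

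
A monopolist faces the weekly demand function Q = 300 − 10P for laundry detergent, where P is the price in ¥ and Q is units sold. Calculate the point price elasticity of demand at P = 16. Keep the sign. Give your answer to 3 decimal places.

At P = 16, Q = 140.
dQ/dP = −10.
ε = (dQ/dP)(P/Q) = (-10)(16/140).

-1.143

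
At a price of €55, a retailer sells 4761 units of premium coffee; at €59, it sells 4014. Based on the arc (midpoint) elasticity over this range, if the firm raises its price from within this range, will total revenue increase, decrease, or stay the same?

decrease

Arc ε = (-747/4)(57.00/4387.5) ≈ -2.426.
|ε| = 2.43 > 1, so demand is elastic. A price rise therefore reduces total revenue.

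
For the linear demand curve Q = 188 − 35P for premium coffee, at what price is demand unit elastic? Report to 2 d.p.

2.69

For linear demand Q = a − bP, ε = −bP/(a − bP). |ε| = 1 when bP = a − bP, i.e. P = a/(2b).
P = 188/(2·35) = 188/70 = 2.6857.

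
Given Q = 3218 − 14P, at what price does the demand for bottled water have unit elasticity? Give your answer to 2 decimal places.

114.93

For linear demand Q = a − bP, ε = −bP/(a − bP). |ε| = 1 when bP = a − bP, i.e. P = a/(2b).
P = 3218/(2·14) = 3218/28 = 114.9286.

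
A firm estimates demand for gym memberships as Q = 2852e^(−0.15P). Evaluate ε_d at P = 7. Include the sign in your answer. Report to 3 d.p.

-1.050

At P = 7, Q = 998.022.
dQ/dP = −0.15·2852e^(−0.15P) = −0.15Q = -149.703.
ε = (dQ/dP)(P/Q) = (-149.703)(7/998.022).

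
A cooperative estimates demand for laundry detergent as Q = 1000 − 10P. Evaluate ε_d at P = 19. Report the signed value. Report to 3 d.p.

At P = 19, Q = 810.
dQ/dP = −10.
ε = (dQ/dP)(P/Q) = (-10)(19/810).
|ε| < 1, so demand is inelastic at this price.

-0.235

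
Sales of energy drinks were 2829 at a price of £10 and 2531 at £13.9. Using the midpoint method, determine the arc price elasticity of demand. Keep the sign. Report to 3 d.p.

ΔQ = 2531 − 2829 = -298; ΔP = 13.9 − 10 = 3.9.
Midpoints: P̄ = 11.95, Q̄ = 2680.0.
ε = (ΔQ/ΔP)(P̄/Q̄) = (-298/3.9)(11.95/2680.0).

-0.341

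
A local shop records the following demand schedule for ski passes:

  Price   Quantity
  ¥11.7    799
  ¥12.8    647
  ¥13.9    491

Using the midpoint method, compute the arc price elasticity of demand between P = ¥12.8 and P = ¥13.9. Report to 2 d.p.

At P = 12.8, Q = 647; at P = 13.9, Q = 491.
ΔQ = -156, ΔP = 1.1. Midpoints: P̄ = 13.35, Q̄ = 569.0.
ε = (ΔQ/ΔP)(P̄/Q̄) = (-156/1.1)(13.35/569.0).

-3.33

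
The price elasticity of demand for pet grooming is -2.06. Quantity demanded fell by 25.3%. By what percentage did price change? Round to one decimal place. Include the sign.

12.3%

%ΔP ≈ %ΔQ / ε = (-25.3%)/(-2.06) = 12.28%.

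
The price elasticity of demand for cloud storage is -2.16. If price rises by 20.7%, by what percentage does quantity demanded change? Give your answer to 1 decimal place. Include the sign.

%ΔQ ≈ ε × %ΔP = (-2.16)(20.7%) = -44.71%.

-44.7%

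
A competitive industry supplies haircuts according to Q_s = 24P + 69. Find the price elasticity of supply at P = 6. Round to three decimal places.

At P = 6, Q_s = 213.
dQ_s/dP = 24.
ε_s = (dQ_s/dP)(P/Q_s) = (24)(6/213).

0.676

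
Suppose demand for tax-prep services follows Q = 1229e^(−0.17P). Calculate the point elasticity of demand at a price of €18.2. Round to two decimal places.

At P = 18.2, Q = 55.699.
dQ/dP = −0.17·1229e^(−0.17P) = −0.17Q = -9.469.
ε = (dQ/dP)(P/Q) = (-9.469)(18.2/55.699).
|ε| > 1, so demand is elastic at this price.

-3.09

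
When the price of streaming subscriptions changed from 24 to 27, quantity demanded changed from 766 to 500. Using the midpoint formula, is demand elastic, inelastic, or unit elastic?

Arc ε ≈ -3.572.
|ε| = 3.57 > 1.

elastic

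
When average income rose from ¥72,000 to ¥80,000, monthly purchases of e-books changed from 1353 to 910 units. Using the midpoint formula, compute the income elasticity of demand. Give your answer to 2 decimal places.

-3.72

ΔQ = -443, ΔI = 8000. Midpoints: Ī = 76,000, Q̄ = 1131.5.
ε_I = (ΔQ/ΔI)(Ī/Q̄) = (-443/8000)(76000/1131.5).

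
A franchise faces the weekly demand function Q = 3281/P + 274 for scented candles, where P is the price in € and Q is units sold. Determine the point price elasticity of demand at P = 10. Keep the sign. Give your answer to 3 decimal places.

-0.545

At P = 10, Q = 602.100.
dQ/dP = −3281/P² = -32.810.
ε = (dQ/dP)(P/Q) = (-32.810)(10/602.100).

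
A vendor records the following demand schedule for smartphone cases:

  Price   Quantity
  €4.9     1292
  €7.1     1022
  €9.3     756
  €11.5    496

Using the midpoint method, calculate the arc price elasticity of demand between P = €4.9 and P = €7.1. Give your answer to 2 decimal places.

At P = 4.9, Q = 1292; at P = 7.1, Q = 1022.
ΔQ = -270, ΔP = 2.2. Midpoints: P̄ = 6.00, Q̄ = 1157.0.
ε = (ΔQ/ΔP)(P̄/Q̄) = (-270/2.2)(6.00/1157.0).

-0.64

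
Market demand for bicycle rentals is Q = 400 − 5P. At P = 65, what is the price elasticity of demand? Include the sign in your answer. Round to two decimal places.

-4.33

At P = 65, Q = 75.
dQ/dP = −5.
ε = (dQ/dP)(P/Q) = (-5)(65/75).
|ε| > 1, so demand is elastic at this price.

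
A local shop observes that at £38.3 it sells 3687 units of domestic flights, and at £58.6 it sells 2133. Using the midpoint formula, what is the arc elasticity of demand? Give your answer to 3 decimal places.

-1.275

ΔQ = 2133 − 3687 = -1554; ΔP = 58.6 − 38.3 = 20.3.
Midpoints: P̄ = 48.45, Q̄ = 2910.0.
ε = (ΔQ/ΔP)(P̄/Q̄) = (-1554/20.3)(48.45/2910.0).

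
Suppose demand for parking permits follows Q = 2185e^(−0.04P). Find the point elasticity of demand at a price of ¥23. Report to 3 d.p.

-0.920

At P = 23, Q = 870.764.
dQ/dP = −0.04·2185e^(−0.04P) = −0.04Q = -34.831.
ε = (dQ/dP)(P/Q) = (-34.831)(23/870.764).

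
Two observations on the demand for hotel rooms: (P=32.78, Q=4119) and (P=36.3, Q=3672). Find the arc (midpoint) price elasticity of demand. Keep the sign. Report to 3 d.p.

ΔQ = 3672 − 4119 = -447; ΔP = 36.3 − 32.78 = 3.52.
Midpoints: P̄ = 34.54, Q̄ = 3895.5.
ε = (ΔQ/ΔP)(P̄/Q̄) = (-447/3.52)(34.54/3895.5).

-1.126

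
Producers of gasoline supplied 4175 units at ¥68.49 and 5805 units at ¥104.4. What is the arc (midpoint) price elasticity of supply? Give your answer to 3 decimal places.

0.786

ΔQ = 5805 − 4175 = 1630; ΔP = 104.4 − 68.49 = 35.91.
Midpoints: P̄ = 86.44, Q̄ = 4990.0.
ε_s = (ΔQ/ΔP)(P̄/Q̄) = (1630/35.91)(86.44/4990.0).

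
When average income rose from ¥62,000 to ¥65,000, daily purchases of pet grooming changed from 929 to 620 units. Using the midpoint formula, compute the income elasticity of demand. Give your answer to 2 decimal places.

ΔQ = -309, ΔI = 3000. Midpoints: Ī = 63,500, Q̄ = 774.5.
ε_I = (ΔQ/ΔI)(Ī/Q̄) = (-309/3000)(63500/774.5).
ε_I < 0, so the good is inferior.

-8.44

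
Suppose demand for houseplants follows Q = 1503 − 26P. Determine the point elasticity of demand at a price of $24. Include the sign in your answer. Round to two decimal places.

-0.71

At P = 24, Q = 879.
dQ/dP = −26.
ε = (dQ/dP)(P/Q) = (-26)(24/879).
|ε| < 1, so demand is inelastic at this price.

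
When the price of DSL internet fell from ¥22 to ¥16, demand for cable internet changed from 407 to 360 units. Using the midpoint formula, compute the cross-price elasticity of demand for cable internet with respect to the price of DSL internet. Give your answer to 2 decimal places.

0.39

ΔQ_x = 360 − 407 = -47; ΔP_y = 16 − 22 = -6.
Midpoints: P̄_y = 19.00, Q̄_x = 383.5.
ε_xy = (ΔQ_x/ΔP_y)(P̄_y/Q̄_x) = (-47/-6)(19.00/383.5).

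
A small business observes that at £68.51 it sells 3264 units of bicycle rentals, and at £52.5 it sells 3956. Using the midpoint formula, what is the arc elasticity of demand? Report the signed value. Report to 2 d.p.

-0.72

ΔQ = 3956 − 3264 = 692; ΔP = 52.5 − 68.51 = -16.01.
Midpoints: P̄ = 60.51, Q̄ = 3610.0.
ε = (ΔQ/ΔP)(P̄/Q̄) = (692/-16.01)(60.51/3610.0).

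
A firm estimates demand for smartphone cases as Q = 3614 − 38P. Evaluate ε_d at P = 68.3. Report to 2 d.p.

-2.55

At P = 68.3, Q = 1018.600.
dQ/dP = −38.
ε = (dQ/dP)(P/Q) = (-38)(68.3/1018.600).
|ε| > 1, so demand is elastic at this price.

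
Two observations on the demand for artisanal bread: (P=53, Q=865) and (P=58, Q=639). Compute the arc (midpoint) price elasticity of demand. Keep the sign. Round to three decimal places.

ΔQ = 639 − 865 = -226; ΔP = 58 − 53 = 5.
Midpoints: P̄ = 55.50, Q̄ = 752.0.
ε = (ΔQ/ΔP)(P̄/Q̄) = (-226/5)(55.50/752.0).

-3.336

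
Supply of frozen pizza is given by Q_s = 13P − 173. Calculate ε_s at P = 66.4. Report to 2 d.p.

At P = 66.4, Q_s = 690.20.
dQ_s/dP = 13.
ε_s = (dQ_s/dP)(P/Q_s) = (13)(66.4/690.20).

1.25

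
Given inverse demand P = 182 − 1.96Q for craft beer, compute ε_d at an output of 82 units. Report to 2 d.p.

-0.13

At Q = 82, P = 182 − 1.96(82) = 21.28.
dP/dQ = −1.96, so dQ/dP = 1/(−1.96) = -0.510.
ε = (dQ/dP)(P/Q) = (-0.510)(21.28/82).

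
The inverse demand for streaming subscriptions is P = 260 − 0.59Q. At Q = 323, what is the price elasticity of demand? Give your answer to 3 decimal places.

At Q = 323, P = 260 − 0.59(323) = 69.43.
dP/dQ = −0.59, so dQ/dP = 1/(−0.59) = -1.695.
ε = (dQ/dP)(P/Q) = (-1.695)(69.43/323).

-0.364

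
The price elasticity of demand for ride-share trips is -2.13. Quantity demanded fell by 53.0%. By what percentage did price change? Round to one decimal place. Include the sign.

%ΔP ≈ %ΔQ / ε = (-53.0%)/(-2.13) = 24.88%.

24.9%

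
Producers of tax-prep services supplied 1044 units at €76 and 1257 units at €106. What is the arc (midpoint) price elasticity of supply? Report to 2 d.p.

0.56

ΔQ = 1257 − 1044 = 213; ΔP = 106 − 76 = 30.
Midpoints: P̄ = 91.00, Q̄ = 1150.5.
ε_s = (ΔQ/ΔP)(P̄/Q̄) = (213/30)(91.00/1150.5).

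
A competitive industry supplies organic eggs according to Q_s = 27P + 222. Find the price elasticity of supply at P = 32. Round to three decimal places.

At P = 32, Q_s = 1086.
dQ_s/dP = 27.
ε_s = (dQ_s/dP)(P/Q_s) = (27)(32/1086).

0.796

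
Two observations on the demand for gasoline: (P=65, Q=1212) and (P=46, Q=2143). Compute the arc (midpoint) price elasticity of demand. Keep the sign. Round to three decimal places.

ΔQ = 2143 − 1212 = 931; ΔP = 46 − 65 = -19.
Midpoints: P̄ = 55.50, Q̄ = 1677.5.
ε = (ΔQ/ΔP)(P̄/Q̄) = (931/-19)(55.50/1677.5).

-1.621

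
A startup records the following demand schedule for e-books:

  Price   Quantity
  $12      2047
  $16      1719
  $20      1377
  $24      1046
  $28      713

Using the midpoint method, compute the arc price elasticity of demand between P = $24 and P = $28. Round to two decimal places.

At P = 24, Q = 1046; at P = 28, Q = 713.
ΔQ = -333, ΔP = 4. Midpoints: P̄ = 26.00, Q̄ = 879.5.
ε = (ΔQ/ΔP)(P̄/Q̄) = (-333/4)(26.00/879.5).

-2.46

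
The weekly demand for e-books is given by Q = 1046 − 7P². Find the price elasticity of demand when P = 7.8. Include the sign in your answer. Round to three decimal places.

At P = 7.8, Q = 620.120.
dQ/dP = −14P = -109.200.
ε = (dQ/dP)(P/Q) = (-109.200)(7.8/620.120).

-1.374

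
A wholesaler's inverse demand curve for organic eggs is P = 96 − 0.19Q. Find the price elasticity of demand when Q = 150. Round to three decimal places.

At Q = 150, P = 96 − 0.19(150) = 67.50.
dP/dQ = −0.19, so dQ/dP = 1/(−0.19) = -5.263.
ε = (dQ/dP)(P/Q) = (-5.263)(67.50/150).

-2.368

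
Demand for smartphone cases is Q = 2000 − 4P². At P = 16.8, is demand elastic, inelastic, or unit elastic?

elastic

Q = 871.040, dQ/dP = -134.400.
ε = (dQ/dP)(P/Q) ≈ -2.592.
|ε| = 2.59 > 1.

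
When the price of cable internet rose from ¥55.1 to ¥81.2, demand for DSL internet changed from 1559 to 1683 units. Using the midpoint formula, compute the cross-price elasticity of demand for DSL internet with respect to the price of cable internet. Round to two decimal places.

0.20

ΔQ_x = 1683 − 1559 = 124; ΔP_y = 81.2 − 55.1 = 26.1.
Midpoints: P̄_y = 68.15, Q̄_x = 1621.0.
ε_xy = (ΔQ_x/ΔP_y)(P̄_y/Q̄_x) = (124/26.1)(68.15/1621.0).
ε_xy > 0, so the goods are substitutes.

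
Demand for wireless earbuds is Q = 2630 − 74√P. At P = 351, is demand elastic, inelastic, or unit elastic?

inelastic

Q = 1243.610, dQ/dP = -1.975.
ε = (dQ/dP)(P/Q) ≈ -0.557.
|ε| = 0.56 < 1.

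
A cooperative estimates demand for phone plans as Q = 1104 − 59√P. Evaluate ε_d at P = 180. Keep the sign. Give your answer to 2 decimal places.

-1.27

At P = 180, Q = 312.432.
dQ/dP = −59/(2√P) = -2.199.
ε = (dQ/dP)(P/Q) = (-2.199)(180/312.432).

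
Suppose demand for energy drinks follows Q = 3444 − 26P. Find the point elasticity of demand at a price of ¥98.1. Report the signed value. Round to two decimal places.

At P = 98.1, Q = 893.400.
dQ/dP = −26.
ε = (dQ/dP)(P/Q) = (-26)(98.1/893.400).
|ε| > 1, so demand is elastic at this price.

-2.85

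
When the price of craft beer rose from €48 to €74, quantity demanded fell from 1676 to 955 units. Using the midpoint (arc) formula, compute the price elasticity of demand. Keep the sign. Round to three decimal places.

-1.286

ΔQ = 955 − 1676 = -721; ΔP = 74 − 48 = 26.
Midpoints: P̄ = 61.00, Q̄ = 1315.5.
ε = (ΔQ/ΔP)(P̄/Q̄) = (-721/26)(61.00/1315.5).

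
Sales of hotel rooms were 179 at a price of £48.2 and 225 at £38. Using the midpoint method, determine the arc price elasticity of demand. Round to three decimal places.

ΔQ = 225 − 179 = 46; ΔP = 38 − 48.2 = -10.2.
Midpoints: P̄ = 43.10, Q̄ = 202.0.
ε = (ΔQ/ΔP)(P̄/Q̄) = (46/-10.2)(43.10/202.0).

-0.962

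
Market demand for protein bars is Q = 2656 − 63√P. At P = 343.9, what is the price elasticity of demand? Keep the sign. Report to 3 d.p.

-0.393

At P = 343.9, Q = 1487.694.
dQ/dP = −63/(2√P) = -1.699.
ε = (dQ/dP)(P/Q) = (-1.699)(343.9/1487.694).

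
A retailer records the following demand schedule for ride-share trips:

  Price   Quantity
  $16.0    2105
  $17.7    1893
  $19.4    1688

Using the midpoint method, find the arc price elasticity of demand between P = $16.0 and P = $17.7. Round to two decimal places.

-1.05

At P = 16.0, Q = 2105; at P = 17.7, Q = 1893.
ΔQ = -212, ΔP = 1.7. Midpoints: P̄ = 16.85, Q̄ = 1999.0.
ε = (ΔQ/ΔP)(P̄/Q̄) = (-212/1.7)(16.85/1999.0).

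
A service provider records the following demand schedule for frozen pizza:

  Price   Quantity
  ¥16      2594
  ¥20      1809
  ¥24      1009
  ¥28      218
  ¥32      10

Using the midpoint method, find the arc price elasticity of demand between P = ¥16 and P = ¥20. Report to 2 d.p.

-1.60

At P = 16, Q = 2594; at P = 20, Q = 1809.
ΔQ = -785, ΔP = 4. Midpoints: P̄ = 18.00, Q̄ = 2201.5.
ε = (ΔQ/ΔP)(P̄/Q̄) = (-785/4)(18.00/2201.5).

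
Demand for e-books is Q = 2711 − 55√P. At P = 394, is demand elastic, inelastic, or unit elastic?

Q = 1619.281, dQ/dP = -1.385.
ε = (dQ/dP)(P/Q) ≈ -0.337.
|ε| = 0.34 < 1.

inelastic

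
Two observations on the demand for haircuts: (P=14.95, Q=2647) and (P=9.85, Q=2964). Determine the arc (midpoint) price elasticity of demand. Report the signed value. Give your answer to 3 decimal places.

ΔQ = 2964 − 2647 = 317; ΔP = 9.85 − 14.95 = -5.1.
Midpoints: P̄ = 12.40, Q̄ = 2805.5.
ε = (ΔQ/ΔP)(P̄/Q̄) = (317/-5.1)(12.40/2805.5).

-0.275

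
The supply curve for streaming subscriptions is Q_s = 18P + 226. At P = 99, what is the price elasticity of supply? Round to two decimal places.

0.89

At P = 99, Q_s = 2008.
dQ_s/dP = 18.
ε_s = (dQ_s/dP)(P/Q_s) = (18)(99/2008).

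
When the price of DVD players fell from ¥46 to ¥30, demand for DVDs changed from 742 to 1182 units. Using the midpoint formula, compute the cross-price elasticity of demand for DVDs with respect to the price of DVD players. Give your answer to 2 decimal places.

-1.09

ΔQ_x = 1182 − 742 = 440; ΔP_y = 30 − 46 = -16.
Midpoints: P̄_y = 38.00, Q̄_x = 962.0.
ε_xy = (ΔQ_x/ΔP_y)(P̄_y/Q̄_x) = (440/-16)(38.00/962.0).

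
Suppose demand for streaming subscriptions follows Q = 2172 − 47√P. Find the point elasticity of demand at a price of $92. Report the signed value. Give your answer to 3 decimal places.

At P = 92, Q = 1721.192.
dQ/dP = −47/(2√P) = -2.450.
ε = (dQ/dP)(P/Q) = (-2.450)(92/1721.192).
|ε| < 1, so demand is inelastic at this price.

-0.131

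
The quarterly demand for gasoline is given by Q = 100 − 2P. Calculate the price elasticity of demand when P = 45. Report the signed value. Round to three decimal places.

-9.000

At P = 45, Q = 10.
dQ/dP = −2.
ε = (dQ/dP)(P/Q) = (-2)(45/10).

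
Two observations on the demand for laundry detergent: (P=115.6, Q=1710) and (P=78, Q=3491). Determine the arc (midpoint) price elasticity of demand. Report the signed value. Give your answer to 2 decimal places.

ΔQ = 3491 − 1710 = 1781; ΔP = 78 − 115.6 = -37.6.
Midpoints: P̄ = 96.80, Q̄ = 2600.5.
ε = (ΔQ/ΔP)(P̄/Q̄) = (1781/-37.6)(96.80/2600.5).

-1.76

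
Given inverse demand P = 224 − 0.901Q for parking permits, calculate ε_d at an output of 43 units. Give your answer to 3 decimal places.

-4.782

At Q = 43, P = 224 − 0.901(43) = 185.26.
dP/dQ = −0.901, so dQ/dP = 1/(−0.901) = -1.110.
ε = (dQ/dP)(P/Q) = (-1.110)(185.26/43).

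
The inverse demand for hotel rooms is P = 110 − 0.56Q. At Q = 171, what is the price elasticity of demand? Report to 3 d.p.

At Q = 171, P = 110 − 0.56(171) = 14.24.
dP/dQ = −0.56, so dQ/dP = 1/(−0.56) = -1.786.
ε = (dQ/dP)(P/Q) = (-1.786)(14.24/171).

-0.149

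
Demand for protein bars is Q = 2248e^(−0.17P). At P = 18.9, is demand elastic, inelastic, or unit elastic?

Q = 90.450, dQ/dP = -15.376.
ε = (dQ/dP)(P/Q) ≈ -3.213.
|ε| = 3.21 > 1.

elastic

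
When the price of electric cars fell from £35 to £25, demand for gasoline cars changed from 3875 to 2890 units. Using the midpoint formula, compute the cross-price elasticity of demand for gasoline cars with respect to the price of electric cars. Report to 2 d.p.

0.87

ΔQ_x = 2890 − 3875 = -985; ΔP_y = 25 − 35 = -10.
Midpoints: P̄_y = 30.00, Q̄_x = 3382.5.
ε_xy = (ΔQ_x/ΔP_y)(P̄_y/Q̄_x) = (-985/-10)(30.00/3382.5).
ε_xy > 0, so the goods are substitutes.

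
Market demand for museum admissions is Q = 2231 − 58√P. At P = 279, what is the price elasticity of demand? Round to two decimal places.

-0.38

At P = 279, Q = 1262.209.
dQ/dP = −58/(2√P) = -1.736.
ε = (dQ/dP)(P/Q) = (-1.736)(279/1262.209).
|ε| < 1, so demand is inelastic at this price.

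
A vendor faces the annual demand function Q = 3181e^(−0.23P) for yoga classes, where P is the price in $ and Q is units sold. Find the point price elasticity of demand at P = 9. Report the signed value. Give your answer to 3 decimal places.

-2.070

At P = 9, Q = 401.397.
dQ/dP = −0.23·3181e^(−0.23P) = −0.23Q = -92.321.
ε = (dQ/dP)(P/Q) = (-92.321)(9/401.397).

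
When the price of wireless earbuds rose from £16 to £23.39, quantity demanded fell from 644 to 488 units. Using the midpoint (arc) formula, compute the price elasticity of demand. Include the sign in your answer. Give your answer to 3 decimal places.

-0.735

ΔQ = 488 − 644 = -156; ΔP = 23.39 − 16 = 7.39.
Midpoints: P̄ = 19.70, Q̄ = 566.0.
ε = (ΔQ/ΔP)(P̄/Q̄) = (-156/7.39)(19.70/566.0).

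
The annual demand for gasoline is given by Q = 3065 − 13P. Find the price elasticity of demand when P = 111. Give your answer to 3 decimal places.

At P = 111, Q = 1622.
dQ/dP = −13.
ε = (dQ/dP)(P/Q) = (-13)(111/1622).

-0.890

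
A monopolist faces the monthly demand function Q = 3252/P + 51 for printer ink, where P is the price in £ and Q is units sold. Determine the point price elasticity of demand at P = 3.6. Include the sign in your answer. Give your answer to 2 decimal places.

At P = 3.6, Q = 954.333.
dQ/dP = −3252/P² = -250.926.
ε = (dQ/dP)(P/Q) = (-250.926)(3.6/954.333).

-0.95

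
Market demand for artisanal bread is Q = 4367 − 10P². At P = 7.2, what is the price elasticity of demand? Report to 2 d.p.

-0.27

At P = 7.2, Q = 3848.600.
dQ/dP = −20P = -144.
ε = (dQ/dP)(P/Q) = (-144)(7.2/3848.600).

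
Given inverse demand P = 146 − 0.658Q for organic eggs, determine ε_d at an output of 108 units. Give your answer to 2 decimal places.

-1.05

At Q = 108, P = 146 − 0.658(108) = 74.94.
dP/dQ = −0.658, so dQ/dP = 1/(−0.658) = -1.520.
ε = (dQ/dP)(P/Q) = (-1.520)(74.94/108).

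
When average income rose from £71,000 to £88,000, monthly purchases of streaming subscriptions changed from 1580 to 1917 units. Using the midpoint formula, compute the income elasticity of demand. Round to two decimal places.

ΔQ = 337, ΔI = 17000. Midpoints: Ī = 79,500, Q̄ = 1748.5.
ε_I = (ΔQ/ΔI)(Ī/Q̄) = (337/17000)(79500/1748.5).

0.90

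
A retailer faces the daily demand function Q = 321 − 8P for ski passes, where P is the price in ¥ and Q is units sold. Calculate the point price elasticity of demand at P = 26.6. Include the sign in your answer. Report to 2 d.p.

-1.97

At P = 26.6, Q = 108.200.
dQ/dP = −8.
ε = (dQ/dP)(P/Q) = (-8)(26.6/108.200).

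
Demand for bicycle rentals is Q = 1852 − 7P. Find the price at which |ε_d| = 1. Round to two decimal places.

132.29

For linear demand Q = a − bP, ε = −bP/(a − bP). |ε| = 1 when bP = a − bP, i.e. P = a/(2b).
P = 1852/(2·7) = 1852/14 = 132.2857.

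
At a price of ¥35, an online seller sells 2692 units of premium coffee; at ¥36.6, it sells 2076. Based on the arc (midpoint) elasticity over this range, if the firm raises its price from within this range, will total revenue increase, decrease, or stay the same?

decrease

Arc ε = (-616/1.6)(35.80/2384.0) ≈ -5.781.
|ε| = 5.78 > 1, so demand is elastic. A price rise therefore reduces total revenue.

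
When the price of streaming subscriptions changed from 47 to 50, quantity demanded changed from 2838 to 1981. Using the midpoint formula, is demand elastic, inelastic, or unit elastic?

Arc ε ≈ -5.750.
|ε| = 5.75 > 1.

elastic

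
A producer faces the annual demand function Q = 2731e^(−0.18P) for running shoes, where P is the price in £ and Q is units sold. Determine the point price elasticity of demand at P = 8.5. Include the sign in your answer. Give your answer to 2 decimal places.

-1.53

At P = 8.5, Q = 591.359.
dQ/dP = −0.18·2731e^(−0.18P) = −0.18Q = -106.445.
ε = (dQ/dP)(P/Q) = (-106.445)(8.5/591.359).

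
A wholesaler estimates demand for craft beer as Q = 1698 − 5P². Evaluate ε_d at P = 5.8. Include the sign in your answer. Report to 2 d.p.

-0.22

At P = 5.8, Q = 1529.800.
dQ/dP = −10P = -58.
ε = (dQ/dP)(P/Q) = (-58)(5.8/1529.800).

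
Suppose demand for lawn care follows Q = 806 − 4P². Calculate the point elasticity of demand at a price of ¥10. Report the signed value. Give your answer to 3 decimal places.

-1.970

At P = 10, Q = 406.
dQ/dP = −8P = -80.
ε = (dQ/dP)(P/Q) = (-80)(10/406).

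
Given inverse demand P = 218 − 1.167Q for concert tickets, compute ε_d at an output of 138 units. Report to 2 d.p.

-0.35

At Q = 138, P = 218 − 1.167(138) = 56.95.
dP/dQ = −1.167, so dQ/dP = 1/(−1.167) = -0.857.
ε = (dQ/dP)(P/Q) = (-0.857)(56.95/138).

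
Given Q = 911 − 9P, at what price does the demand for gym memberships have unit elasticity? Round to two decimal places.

For linear demand Q = a − bP, ε = −bP/(a − bP). |ε| = 1 when bP = a − bP, i.e. P = a/(2b).
P = 911/(2·9) = 911/18 = 50.6111.

50.61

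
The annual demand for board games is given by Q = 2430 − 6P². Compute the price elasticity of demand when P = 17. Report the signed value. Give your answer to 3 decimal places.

At P = 17, Q = 696.
dQ/dP = −12P = -204.
ε = (dQ/dP)(P/Q) = (-204)(17/696).

-4.983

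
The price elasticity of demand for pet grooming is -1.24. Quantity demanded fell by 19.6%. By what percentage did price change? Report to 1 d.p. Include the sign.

%ΔP ≈ %ΔQ / ε = (-19.6%)/(-1.24) = 15.81%.

15.8%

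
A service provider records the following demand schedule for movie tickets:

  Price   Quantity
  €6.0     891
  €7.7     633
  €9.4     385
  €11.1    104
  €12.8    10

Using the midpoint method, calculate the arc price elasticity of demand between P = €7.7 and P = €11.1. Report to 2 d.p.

-3.97

At P = 7.7, Q = 633; at P = 11.1, Q = 104.
ΔQ = -529, ΔP = 3.4. Midpoints: P̄ = 9.40, Q̄ = 368.5.
ε = (ΔQ/ΔP)(P̄/Q̄) = (-529/3.4)(9.40/368.5).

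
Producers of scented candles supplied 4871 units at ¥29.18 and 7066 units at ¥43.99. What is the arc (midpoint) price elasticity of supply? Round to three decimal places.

0.908

ΔQ = 7066 − 4871 = 2195; ΔP = 43.99 − 29.18 = 14.81.
Midpoints: P̄ = 36.59, Q̄ = 5968.5.
ε_s = (ΔQ/ΔP)(P̄/Q̄) = (2195/14.81)(36.59/5968.5).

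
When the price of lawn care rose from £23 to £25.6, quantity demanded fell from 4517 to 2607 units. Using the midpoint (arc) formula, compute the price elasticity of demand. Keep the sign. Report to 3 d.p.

ΔQ = 2607 − 4517 = -1910; ΔP = 25.6 − 23 = 2.6.
Midpoints: P̄ = 24.30, Q̄ = 3562.0.
ε = (ΔQ/ΔP)(P̄/Q̄) = (-1910/2.6)(24.30/3562.0).

-5.012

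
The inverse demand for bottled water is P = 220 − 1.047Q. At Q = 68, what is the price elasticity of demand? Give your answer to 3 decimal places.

At Q = 68, P = 220 − 1.047(68) = 148.80.
dP/dQ = −1.047, so dQ/dP = 1/(−1.047) = -0.955.
ε = (dQ/dP)(P/Q) = (-0.955)(148.80/68).

-2.090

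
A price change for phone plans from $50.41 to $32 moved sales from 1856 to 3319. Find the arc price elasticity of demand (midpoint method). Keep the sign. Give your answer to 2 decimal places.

ΔQ = 3319 − 1856 = 1463; ΔP = 32 − 50.41 = -18.41.
Midpoints: P̄ = 41.20, Q̄ = 2587.5.
ε = (ΔQ/ΔP)(P̄/Q̄) = (1463/-18.41)(41.20/2587.5).

-1.27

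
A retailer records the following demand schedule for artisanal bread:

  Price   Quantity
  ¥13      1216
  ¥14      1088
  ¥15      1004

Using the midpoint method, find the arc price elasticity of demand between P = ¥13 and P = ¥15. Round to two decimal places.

At P = 13, Q = 1216; at P = 15, Q = 1004.
ΔQ = -212, ΔP = 2. Midpoints: P̄ = 14.00, Q̄ = 1110.0.
ε = (ΔQ/ΔP)(P̄/Q̄) = (-212/2)(14.00/1110.0).

-1.34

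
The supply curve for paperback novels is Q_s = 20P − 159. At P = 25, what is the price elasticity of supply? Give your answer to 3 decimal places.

1.466

At P = 25, Q_s = 341.
dQ_s/dP = 20.
ε_s = (dQ_s/dP)(P/Q_s) = (20)(25/341).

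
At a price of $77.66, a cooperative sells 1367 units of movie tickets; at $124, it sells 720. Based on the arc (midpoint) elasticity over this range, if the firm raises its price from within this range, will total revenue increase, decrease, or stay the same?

decrease

Arc ε = (-647/46.34)(100.83/1043.5) ≈ -1.349.
|ε| = 1.35 > 1, so demand is elastic. A price rise therefore reduces total revenue.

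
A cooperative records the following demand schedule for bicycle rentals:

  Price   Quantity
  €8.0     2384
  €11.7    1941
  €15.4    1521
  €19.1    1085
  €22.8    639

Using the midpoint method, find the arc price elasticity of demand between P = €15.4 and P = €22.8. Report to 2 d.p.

-2.11

At P = 15.4, Q = 1521; at P = 22.8, Q = 639.
ΔQ = -882, ΔP = 7.4. Midpoints: P̄ = 19.10, Q̄ = 1080.0.
ε = (ΔQ/ΔP)(P̄/Q̄) = (-882/7.4)(19.10/1080.0).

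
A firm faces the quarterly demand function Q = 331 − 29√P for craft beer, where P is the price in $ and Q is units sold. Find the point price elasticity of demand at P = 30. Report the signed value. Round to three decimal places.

-0.461

At P = 30, Q = 172.160.
dQ/dP = −29/(2√P) = -2.647.
ε = (dQ/dP)(P/Q) = (-2.647)(30/172.160).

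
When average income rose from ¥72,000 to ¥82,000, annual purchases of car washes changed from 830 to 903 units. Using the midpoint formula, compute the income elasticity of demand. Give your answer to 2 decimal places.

ΔQ = 73, ΔI = 10000. Midpoints: Ī = 77,000, Q̄ = 866.5.
ε_I = (ΔQ/ΔI)(Ī/Q̄) = (73/10000)(77000/866.5).
ε_I > 0, so the good is normal.

0.65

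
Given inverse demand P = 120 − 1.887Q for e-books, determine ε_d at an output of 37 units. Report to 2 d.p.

At Q = 37, P = 120 − 1.887(37) = 50.18.
dP/dQ = −1.887, so dQ/dP = 1/(−1.887) = -0.530.
ε = (dQ/dP)(P/Q) = (-0.530)(50.18/37).

-0.72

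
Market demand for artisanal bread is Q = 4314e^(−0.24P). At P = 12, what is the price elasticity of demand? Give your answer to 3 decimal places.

At P = 12, Q = 242.165.
dQ/dP = −0.24·4314e^(−0.24P) = −0.24Q = -58.120.
ε = (dQ/dP)(P/Q) = (-58.120)(12/242.165).
|ε| > 1, so demand is elastic at this price.

-2.880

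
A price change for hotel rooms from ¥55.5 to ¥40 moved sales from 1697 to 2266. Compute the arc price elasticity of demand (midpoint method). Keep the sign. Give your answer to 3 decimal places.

ΔQ = 2266 − 1697 = 569; ΔP = 40 − 55.5 = -15.5.
Midpoints: P̄ = 47.75, Q̄ = 1981.5.
ε = (ΔQ/ΔP)(P̄/Q̄) = (569/-15.5)(47.75/1981.5).

-0.885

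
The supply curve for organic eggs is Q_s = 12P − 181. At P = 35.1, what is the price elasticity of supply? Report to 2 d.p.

1.75

At P = 35.1, Q_s = 240.20.
dQ_s/dP = 12.
ε_s = (dQ_s/dP)(P/Q_s) = (12)(35.1/240.20).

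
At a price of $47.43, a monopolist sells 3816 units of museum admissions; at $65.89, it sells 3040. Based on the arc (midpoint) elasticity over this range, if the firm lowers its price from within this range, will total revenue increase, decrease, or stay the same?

Arc ε = (-776/18.46)(56.66/3428.0) ≈ -0.695.
|ε| = 0.69 < 1, so demand is inelastic. A price cut therefore reduces total revenue.

decrease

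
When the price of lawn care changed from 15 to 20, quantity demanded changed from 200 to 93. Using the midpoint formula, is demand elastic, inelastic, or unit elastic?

Arc ε ≈ -2.556.
|ε| = 2.56 > 1.

elastic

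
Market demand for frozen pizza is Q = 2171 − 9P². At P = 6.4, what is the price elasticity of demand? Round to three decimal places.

At P = 6.4, Q = 1802.360.
dQ/dP = −18P = -115.200.
ε = (dQ/dP)(P/Q) = (-115.200)(6.4/1802.360).
|ε| < 1, so demand is inelastic at this price.

-0.409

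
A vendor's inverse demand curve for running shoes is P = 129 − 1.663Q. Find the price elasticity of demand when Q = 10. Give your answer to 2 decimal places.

-6.76

At Q = 10, P = 129 − 1.663(10) = 112.37.
dP/dQ = −1.663, so dQ/dP = 1/(−1.663) = -0.601.
ε = (dQ/dP)(P/Q) = (-0.601)(112.37/10).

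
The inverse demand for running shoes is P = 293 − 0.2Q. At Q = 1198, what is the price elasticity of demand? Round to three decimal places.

At Q = 1198, P = 293 − 0.2(1198) = 53.40.
dP/dQ = −0.2, so dQ/dP = 1/(−0.2) = -5.000.
ε = (dQ/dP)(P/Q) = (-5.000)(53.40/1198).

-0.223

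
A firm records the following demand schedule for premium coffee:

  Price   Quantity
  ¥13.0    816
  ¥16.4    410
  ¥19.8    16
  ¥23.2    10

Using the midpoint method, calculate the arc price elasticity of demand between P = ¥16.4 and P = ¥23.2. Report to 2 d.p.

At P = 16.4, Q = 410; at P = 23.2, Q = 10.
ΔQ = -400, ΔP = 6.8. Midpoints: P̄ = 19.80, Q̄ = 210.0.
ε = (ΔQ/ΔP)(P̄/Q̄) = (-400/6.8)(19.80/210.0).

-5.55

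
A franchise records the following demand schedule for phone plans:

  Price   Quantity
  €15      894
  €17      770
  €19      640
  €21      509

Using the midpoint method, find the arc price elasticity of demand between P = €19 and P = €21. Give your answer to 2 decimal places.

-2.28

At P = 19, Q = 640; at P = 21, Q = 509.
ΔQ = -131, ΔP = 2. Midpoints: P̄ = 20.00, Q̄ = 574.5.
ε = (ΔQ/ΔP)(P̄/Q̄) = (-131/2)(20.00/574.5).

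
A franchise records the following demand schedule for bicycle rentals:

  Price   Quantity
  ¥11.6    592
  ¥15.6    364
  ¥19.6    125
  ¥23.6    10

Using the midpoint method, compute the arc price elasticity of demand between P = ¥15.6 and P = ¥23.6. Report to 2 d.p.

-4.64

At P = 15.6, Q = 364; at P = 23.6, Q = 10.
ΔQ = -354, ΔP = 8.0. Midpoints: P̄ = 19.60, Q̄ = 187.0.
ε = (ΔQ/ΔP)(P̄/Q̄) = (-354/8.0)(19.60/187.0).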